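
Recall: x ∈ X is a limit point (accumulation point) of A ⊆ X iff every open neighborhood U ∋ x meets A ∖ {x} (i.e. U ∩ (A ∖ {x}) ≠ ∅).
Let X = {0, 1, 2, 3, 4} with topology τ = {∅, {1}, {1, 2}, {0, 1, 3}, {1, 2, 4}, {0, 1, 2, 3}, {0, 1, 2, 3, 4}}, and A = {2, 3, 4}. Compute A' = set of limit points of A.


A' = {0, 4}

For each x ∈ X, list the open sets U ∈ τ with x ∈ U, then check whether U ∩ (A ∖ {x}) ≠ ∅ for every such U.
  x = 0: opens ∋ x are {0, 1, 3}, {0, 1, 2, 3}, {0, 1, 2, 3, 4}; each meets A ∖ {0}, so x IS a limit point.
  x = 1: open {1} ∋ x has {1} ∩ (A ∖ {1}) = ∅, so x is NOT a limit point.
  x = 2: open {1, 2} ∋ x has {1, 2} ∩ (A ∖ {2}) = ∅, so x is NOT a limit point.
  x = 3: open {0, 1, 3} ∋ x has {0, 1, 3} ∩ (A ∖ {3}) = ∅, so x is NOT a limit point.
  x = 4: opens ∋ x are {1, 2, 4}, {0, 1, 2, 3, 4}; each meets A ∖ {4}, so x IS a limit point.
Collecting: A' = {0, 4}.


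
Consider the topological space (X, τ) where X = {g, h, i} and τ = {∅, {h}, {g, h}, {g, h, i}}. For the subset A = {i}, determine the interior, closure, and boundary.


int(A) = ∅, cl(A) = {i}, ∂A = {i}.

Closed sets in (X, τ) are complements of opens:
  closed(X, τ) = {∅, {i}, {g, i}, {g, h, i}}.
int(A) = ⋃ {U ∈ τ : U ⊆ A}. Opens contained in A: ∅.
Taking the union of these: int(A) = ∅.
cl(A) = ⋂ {C closed : A ⊆ C}. Closed sets containing A: {i}, {g, i}, {g, h, i}.
Intersecting these: cl(A) = {i}.
∂A = cl(A) ∖ int(A) = {i} ∖ ∅ = {i}.


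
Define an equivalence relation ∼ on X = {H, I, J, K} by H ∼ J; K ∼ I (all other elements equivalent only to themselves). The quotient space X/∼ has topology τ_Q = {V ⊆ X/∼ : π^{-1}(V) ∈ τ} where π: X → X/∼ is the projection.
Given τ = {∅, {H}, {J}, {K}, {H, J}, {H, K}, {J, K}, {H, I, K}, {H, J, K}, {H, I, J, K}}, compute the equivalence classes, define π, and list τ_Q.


X/∼ = {[H=J], [I=K]}; |τ_Q| = 3.

Equivalence classes: [H=J], [I=K].
Quotient map π: X → X/∼ sends H ↦ [H=J], I ↦ [I=K], J ↦ [H=J], K ↦ [I=K].
For each subset V ⊆ X/∼, compute π^{-1}(V) ⊆ X and check whether π^{-1}(V) ∈ τ. V is open in τ_Q iff π^{-1}(V) ∈ τ.
  V = {}: π^{-1}(V) = ∅ ∈ τ ✓.
  V = {[H=J]}: π^{-1}(V) = {H, J} ∈ τ ✓.
  V = {[I=K]}: π^{-1}(V) = {I, K} ∉ τ ✗.
  V = {[H=J], [I=K]}: π^{-1}(V) = {H, I, J, K} ∈ τ ✓.
Open sets in the quotient: τ_Q = {{}, {[H=J]}, {[H=J], [I=K]}} (3 elements).


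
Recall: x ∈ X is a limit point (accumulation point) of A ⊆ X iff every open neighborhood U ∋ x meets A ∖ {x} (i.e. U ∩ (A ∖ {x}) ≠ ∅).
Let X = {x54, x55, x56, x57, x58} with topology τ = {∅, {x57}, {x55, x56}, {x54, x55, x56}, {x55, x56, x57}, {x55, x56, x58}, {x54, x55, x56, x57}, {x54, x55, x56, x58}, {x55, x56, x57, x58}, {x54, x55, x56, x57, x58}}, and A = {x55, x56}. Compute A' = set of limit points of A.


A' = {x54, x55, x56, x58}

For each x ∈ X, list the open sets U ∈ τ with x ∈ U, then check whether U ∩ (A ∖ {x}) ≠ ∅ for every such U.
  x = x54: opens ∋ x are {x54, x55, x56}, {x54, x55, x56, x57}, {x54, x55, x56, x58}, {x54, x55, x56, x57, x58}; each meets A ∖ {x54}, so x IS a limit point.
  x = x55: opens ∋ x are {x55, x56}, {x54, x55, x56}, {x55, x56, x57}, {x55, x56, x58}, {x54, x55, x56, x57}, {x54, x55, x56, x58}, {x55, x56, x57, x58}, {x54, x55, x56, x57, x58}; each meets A ∖ {x55}, so x IS a limit point.
  x = x56: opens ∋ x are {x55, x56}, {x54, x55, x56}, {x55, x56, x57}, {x55, x56, x58}, {x54, x55, x56, x57}, {x54, x55, x56, x58}, {x55, x56, x57, x58}, {x54, x55, x56, x57, x58}; each meets A ∖ {x56}, so x IS a limit point.
  x = x57: open {x57} ∋ x has {x57} ∩ (A ∖ {x57}) = ∅, so x is NOT a limit point.
  x = x58: opens ∋ x are {x55, x56, x58}, {x54, x55, x56, x58}, {x55, x56, x57, x58}, {x54, x55, x56, x57, x58}; each meets A ∖ {x58}, so x IS a limit point.
Collecting: A' = {x54, x55, x56, x58}.


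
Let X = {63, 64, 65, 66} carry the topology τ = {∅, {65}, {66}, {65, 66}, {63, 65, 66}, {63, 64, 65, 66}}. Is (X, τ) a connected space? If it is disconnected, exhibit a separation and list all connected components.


(X, τ) is connected.

Find clopen sets (U ∈ τ with X ∖ U ∈ τ):
  U = ∅, X ∖ U = {63, 64, 65, 66} — both open, so U is clopen.
  U = {63, 64, 65, 66}, X ∖ U = ∅ — both open, so U is clopen.
Only trivial clopens (∅ and X) exist, so (X, τ) is connected.
Compute connected components by grouping points that agree on all clopens:
  component: {63, 64, 65, 66}


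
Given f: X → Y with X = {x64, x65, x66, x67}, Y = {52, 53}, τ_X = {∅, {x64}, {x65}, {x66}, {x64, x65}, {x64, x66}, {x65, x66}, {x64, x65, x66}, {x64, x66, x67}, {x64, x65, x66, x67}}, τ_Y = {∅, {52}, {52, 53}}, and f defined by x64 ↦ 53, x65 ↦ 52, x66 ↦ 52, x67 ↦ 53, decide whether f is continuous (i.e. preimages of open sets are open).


f IS continuous.

Compute f^{-1}(U) for each U ∈ τ_Y:
  U = ∅: f^{-1}(U) = ∅ ∈ τ_X ✓.
  U = {52}: f^{-1}(U) = {x65, x66} ∈ τ_X ✓.
  U = {52, 53}: f^{-1}(U) = {x64, x65, x66, x67} ∈ τ_X ✓.
Every preimage lies in τ_X, so f IS continuous.


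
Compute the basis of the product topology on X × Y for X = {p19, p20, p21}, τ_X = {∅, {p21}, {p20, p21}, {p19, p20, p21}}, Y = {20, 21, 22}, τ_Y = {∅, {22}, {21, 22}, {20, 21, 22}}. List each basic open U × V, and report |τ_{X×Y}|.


Basis B = {∅ × ∅, {p21} × {22}, {p20, p21} × {22}, {p21} × {21, 22}, {p19, p20, p21} × {22}, {p21} × {20, 21, 22}, {p20, p21} × {21, 22}, {p19, p20, p21} × {21, 22}, {p20, p21} × {20, 21, 22}, {p19, p20, p21} × {20, 21, 22}}; |τ_{X×Y}| = 20.

Enumerate products U × V with U ∈ τ_X, V ∈ τ_Y (deduplicated):
  ∅ × ∅ = {} (∅)
  {p21} × {22} = {(p21,22)}
  {p20, p21} × {22} = {(p20,22), (p21,22)}
  {p21} × {21, 22} = {(p21,21), (p21,22)}
  {p19, p20, p21} × {22} = {(p19,22), (p20,22), (p21,22)}
  {p21} × {20, 21, 22} = {(p21,20), (p21,21), (p21,22)}
  {p20, p21} × {21, 22} = {(p20,21), (p20,22), (p21,21), (p21,22)}
  {p19, p20, p21} × {21, 22} = {(p19,21), (p19,22), (p20,21), (p20,22), (p21,21), (p21,22)}
  {p20, p21} × {20, 21, 22} = {(p20,20), (p20,21), (p20,22), (p21,20), (p21,21), (p21,22)}
  {p19, p20, p21} × {20, 21, 22} = {(p19,20), (p19,21), (p19,22), (p20,20), (p20,21), (p20,22), (p21,20), (p21,21), (p21,22)}
These 10 distinct sets form the basis B.
Close under arbitrary unions to get τ_{X×Y}; counting gives |τ_{X×Y}| = 20.


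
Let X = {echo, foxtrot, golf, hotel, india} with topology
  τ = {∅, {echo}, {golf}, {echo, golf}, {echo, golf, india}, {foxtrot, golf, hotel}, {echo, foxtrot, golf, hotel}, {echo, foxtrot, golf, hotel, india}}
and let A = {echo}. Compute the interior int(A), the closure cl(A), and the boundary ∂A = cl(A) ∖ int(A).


int(A) = {echo}, cl(A) = {echo, india}, ∂A = {india}.

Closed sets in (X, τ) are complements of opens:
  closed(X, τ) = {∅, {india}, {echo, india}, {foxtrot, hotel}, {foxtrot, hotel, india}, {echo, foxtrot, hotel, india}, {foxtrot, golf, hotel, india}, {echo, foxtrot, golf, hotel, india}}.
int(A) = ⋃ {U ∈ τ : U ⊆ A}. Opens contained in A: ∅, {echo}.
Taking the union of these: int(A) = {echo}.
cl(A) = ⋂ {C closed : A ⊆ C}. Closed sets containing A: {echo, india}, {echo, foxtrot, hotel, india}, {echo, foxtrot, golf, hotel, india}.
Intersecting these: cl(A) = {echo, india}.
∂A = cl(A) ∖ int(A) = {echo, india} ∖ {echo} = {india}.


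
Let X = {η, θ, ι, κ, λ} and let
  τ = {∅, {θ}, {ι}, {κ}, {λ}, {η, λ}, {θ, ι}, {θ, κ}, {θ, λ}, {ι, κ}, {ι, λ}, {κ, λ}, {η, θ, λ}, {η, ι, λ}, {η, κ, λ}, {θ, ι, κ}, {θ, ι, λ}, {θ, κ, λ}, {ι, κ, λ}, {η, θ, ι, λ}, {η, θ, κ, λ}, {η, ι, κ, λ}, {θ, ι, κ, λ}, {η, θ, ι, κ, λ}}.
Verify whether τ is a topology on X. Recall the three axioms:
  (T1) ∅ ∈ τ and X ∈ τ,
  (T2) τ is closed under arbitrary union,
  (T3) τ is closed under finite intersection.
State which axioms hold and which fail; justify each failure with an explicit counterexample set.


τ IS a topology on X.

Axiom (T1): ∅ ∈ τ? Yes; X ∈ τ? Yes.
Axiom (T2/T3): check pairwise unions and intersections of members of τ.
All pairwise intersections and unions checked — each lies in τ. Therefore τ satisfies (T1), (T2), (T3): it IS a topology on X.


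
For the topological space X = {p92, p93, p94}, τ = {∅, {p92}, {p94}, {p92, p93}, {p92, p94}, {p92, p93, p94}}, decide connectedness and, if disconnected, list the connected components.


(X, τ) is disconnected; components = [{p94}, {p92, p93}].

Find clopen sets (U ∈ τ with X ∖ U ∈ τ):
  U = ∅, X ∖ U = {p92, p93, p94} — both open, so U is clopen.
  U = {p94}, X ∖ U = {p92, p93} — both open, so U is clopen.
  U = {p92, p93}, X ∖ U = {p94} — both open, so U is clopen.
  U = {p92, p93, p94}, X ∖ U = ∅ — both open, so U is clopen.
Nontrivial clopen(s) exist: e.g. {p94}. So (X, τ) is disconnected.
Compute connected components by grouping points that agree on all clopens:
  component: {p94}
  component: {p92, p93}


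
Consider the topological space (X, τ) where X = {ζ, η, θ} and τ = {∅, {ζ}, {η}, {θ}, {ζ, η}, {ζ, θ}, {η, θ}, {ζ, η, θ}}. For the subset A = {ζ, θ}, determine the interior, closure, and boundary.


int(A) = {ζ, θ}, cl(A) = {ζ, θ}, ∂A = ∅.

Closed sets in (X, τ) are complements of opens:
  closed(X, τ) = {∅, {ζ}, {η}, {θ}, {ζ, η}, {ζ, θ}, {η, θ}, {ζ, η, θ}}.
int(A) = ⋃ {U ∈ τ : U ⊆ A}. Opens contained in A: ∅, {ζ}, {θ}, {ζ, θ}.
Taking the union of these: int(A) = {ζ, θ}.
cl(A) = ⋂ {C closed : A ⊆ C}. Closed sets containing A: {ζ, θ}, {ζ, η, θ}.
Intersecting these: cl(A) = {ζ, θ}.
∂A = cl(A) ∖ int(A) = {ζ, θ} ∖ {ζ, θ} = ∅.


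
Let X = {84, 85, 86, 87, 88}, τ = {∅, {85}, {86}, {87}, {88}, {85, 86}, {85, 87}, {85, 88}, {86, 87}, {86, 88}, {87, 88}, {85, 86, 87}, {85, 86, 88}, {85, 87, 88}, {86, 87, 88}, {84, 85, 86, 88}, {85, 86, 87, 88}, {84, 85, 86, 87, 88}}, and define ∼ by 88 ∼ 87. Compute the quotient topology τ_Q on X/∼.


X/∼ = {[84], [85], [86], [87=88]}; |τ_Q| = 9.

Equivalence classes: [84], [85], [86], [87=88].
Quotient map π: X → X/∼ sends 84 ↦ [84], 85 ↦ [85], 86 ↦ [86], 87 ↦ [87=88], 88 ↦ [87=88].
For each subset V ⊆ X/∼, compute π^{-1}(V) ⊆ X and check whether π^{-1}(V) ∈ τ. V is open in τ_Q iff π^{-1}(V) ∈ τ.
  V = {}: π^{-1}(V) = ∅ ∈ τ ✓.
  V = {[84]}: π^{-1}(V) = {84} ∉ τ ✗.
  V = {[85]}: π^{-1}(V) = {85} ∈ τ ✓.
  V = {[84], [85]}: π^{-1}(V) = {84, 85} ∉ τ ✗.
  V = {[86]}: π^{-1}(V) = {86} ∈ τ ✓.
  V = {[84], [86]}: π^{-1}(V) = {84, 86} ∉ τ ✗.
  V = {[85], [86]}: π^{-1}(V) = {85, 86} ∈ τ ✓.
  V = {[84], [85], [86]}: π^{-1}(V) = {84, 85, 86} ∉ τ ✗.
  V = {[87=88]}: π^{-1}(V) = {87, 88} ∈ τ ✓.
  V = {[84], [87=88]}: π^{-1}(V) = {84, 87, 88} ∉ τ ✗.
  V = {[85], [87=88]}: π^{-1}(V) = {85, 87, 88} ∈ τ ✓.
  V = {[84], [85], [87=88]}: π^{-1}(V) = {84, 85, 87, 88} ∉ τ ✗.
  V = {[86], [87=88]}: π^{-1}(V) = {86, 87, 88} ∈ τ ✓.
  V = {[84], [86], [87=88]}: π^{-1}(V) = {84, 86, 87, 88} ∉ τ ✗.
  V = {[85], [86], [87=88]}: π^{-1}(V) = {85, 86, 87, 88} ∈ τ ✓.
  V = {[84], [85], [86], [87=88]}: π^{-1}(V) = {84, 85, 86, 87, 88} ∈ τ ✓.
Open sets in the quotient: τ_Q = {{}, {[85]}, {[86]}, {[85], [86]}, {[87=88]}, {[85], [87=88]}, {[86], [87=88]}, {[85], [86], [87=88]}, {[84], [85], [86], [87=88]}} (9 elements).


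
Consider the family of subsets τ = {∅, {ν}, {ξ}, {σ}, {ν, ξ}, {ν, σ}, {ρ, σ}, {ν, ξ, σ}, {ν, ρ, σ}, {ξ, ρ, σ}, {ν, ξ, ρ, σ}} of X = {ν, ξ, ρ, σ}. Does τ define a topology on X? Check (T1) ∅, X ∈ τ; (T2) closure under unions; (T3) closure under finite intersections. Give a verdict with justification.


τ is NOT a topology on X.

Axiom (T1): ∅ ∈ τ? Yes; X ∈ τ? Yes.
Axiom (T2/T3): check pairwise unions and intersections of members of τ.
Counterexample for (T2): {ξ} ∪ {σ} = {ξ, σ} ∉ τ. Therefore τ is NOT a topology.


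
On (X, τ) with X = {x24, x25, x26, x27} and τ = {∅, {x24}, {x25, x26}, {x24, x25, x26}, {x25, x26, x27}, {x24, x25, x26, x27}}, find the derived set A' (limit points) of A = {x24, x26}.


A' = {x25, x27}

For each x ∈ X, list the open sets U ∈ τ with x ∈ U, then check whether U ∩ (A ∖ {x}) ≠ ∅ for every such U.
  x = x24: open {x24} ∋ x has {x24} ∩ (A ∖ {x24}) = ∅, so x is NOT a limit point.
  x = x25: opens ∋ x are {x25, x26}, {x24, x25, x26}, {x25, x26, x27}, {x24, x25, x26, x27}; each meets A ∖ {x25}, so x IS a limit point.
  x = x26: open {x25, x26} ∋ x has {x25, x26} ∩ (A ∖ {x26}) = ∅, so x is NOT a limit point.
  x = x27: opens ∋ x are {x25, x26, x27}, {x24, x25, x26, x27}; each meets A ∖ {x27}, so x IS a limit point.
Collecting: A' = {x25, x27}.


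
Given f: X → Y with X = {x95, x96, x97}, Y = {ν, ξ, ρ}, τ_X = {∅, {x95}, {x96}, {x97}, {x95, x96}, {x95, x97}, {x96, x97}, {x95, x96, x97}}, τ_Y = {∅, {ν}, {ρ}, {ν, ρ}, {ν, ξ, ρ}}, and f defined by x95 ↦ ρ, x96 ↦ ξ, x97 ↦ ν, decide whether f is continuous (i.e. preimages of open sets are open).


f IS continuous.

Compute f^{-1}(U) for each U ∈ τ_Y:
  U = ∅: f^{-1}(U) = ∅ ∈ τ_X ✓.
  U = {ν}: f^{-1}(U) = {x97} ∈ τ_X ✓.
  U = {ρ}: f^{-1}(U) = {x95} ∈ τ_X ✓.
  U = {ν, ρ}: f^{-1}(U) = {x95, x97} ∈ τ_X ✓.
  U = {ν, ξ, ρ}: f^{-1}(U) = {x95, x96, x97} ∈ τ_X ✓.
Every preimage lies in τ_X, so f IS continuous.


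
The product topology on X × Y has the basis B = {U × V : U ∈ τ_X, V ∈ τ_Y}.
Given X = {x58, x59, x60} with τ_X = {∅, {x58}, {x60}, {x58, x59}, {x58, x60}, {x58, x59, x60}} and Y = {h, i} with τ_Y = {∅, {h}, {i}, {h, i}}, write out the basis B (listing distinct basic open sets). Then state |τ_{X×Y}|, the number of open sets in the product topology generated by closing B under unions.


Basis B = {∅ × ∅, {x58} × {h}, {x58} × {i}, {x60} × {h}, {x60} × {i}, {x58} × {h, i}, {x58, x59} × {h}, {x58, x60} × {h}, {x58, x59} × {i}, {x58, x60} × {i}, {x60} × {h, i}, {x58, x59, x60} × {h}, {x58, x59, x60} × {i}, {x58, x59} × {h, i}, {x58, x60} × {h, i}, {x58, x59, x60} × {h, i}}; |τ_{X×Y}| = 36.

Enumerate products U × V with U ∈ τ_X, V ∈ τ_Y (deduplicated):
  ∅ × ∅ = {} (∅)
  {x58} × {h} = {(x58,h)}
  {x58} × {i} = {(x58,i)}
  {x60} × {h} = {(x60,h)}
  {x60} × {i} = {(x60,i)}
  {x58} × {h, i} = {(x58,h), (x58,i)}
  {x58, x59} × {h} = {(x58,h), (x59,h)}
  {x58, x60} × {h} = {(x58,h), (x60,h)}
  {x58, x59} × {i} = {(x58,i), (x59,i)}
  {x58, x60} × {i} = {(x58,i), (x60,i)}
  {x60} × {h, i} = {(x60,h), (x60,i)}
  {x58, x59, x60} × {h} = {(x58,h), (x59,h), (x60,h)}
  {x58, x59, x60} × {i} = {(x58,i), (x59,i), (x60,i)}
  {x58, x59} × {h, i} = {(x58,h), (x58,i), (x59,h), (x59,i)}
  {x58, x60} × {h, i} = {(x58,h), (x58,i), (x60,h), (x60,i)}
  {x58, x59, x60} × {h, i} = {(x58,h), (x58,i), (x59,h), (x59,i), (x60,h), (x60,i)}
These 16 distinct sets form the basis B.
Close under arbitrary unions to get τ_{X×Y}; counting gives |τ_{X×Y}| = 36.


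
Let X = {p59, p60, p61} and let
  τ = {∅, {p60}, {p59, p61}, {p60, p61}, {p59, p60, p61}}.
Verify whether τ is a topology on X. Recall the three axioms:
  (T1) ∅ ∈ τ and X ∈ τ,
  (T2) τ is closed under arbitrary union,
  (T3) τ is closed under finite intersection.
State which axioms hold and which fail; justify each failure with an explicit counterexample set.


τ is NOT a topology on X.

Axiom (T1): ∅ ∈ τ? Yes; X ∈ τ? Yes.
Axiom (T2/T3): check pairwise unions and intersections of members of τ.
Counterexample for (T3): {p59, p61} ∩ {p60, p61} = {p61} ∉ τ. Therefore τ is NOT a topology.


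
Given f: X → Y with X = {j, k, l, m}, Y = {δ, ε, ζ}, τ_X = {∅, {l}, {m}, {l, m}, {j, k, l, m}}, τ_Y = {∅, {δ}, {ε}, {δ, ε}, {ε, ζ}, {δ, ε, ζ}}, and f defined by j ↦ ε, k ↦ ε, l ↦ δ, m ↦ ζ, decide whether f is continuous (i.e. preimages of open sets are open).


f is NOT continuous.

Compute f^{-1}(U) for each U ∈ τ_Y:
  U = ∅: f^{-1}(U) = ∅ ∈ τ_X ✓.
  U = {δ}: f^{-1}(U) = {l} ∈ τ_X ✓.
  U = {ε}: f^{-1}(U) = {j, k} ∉ τ_X ✗.
  U = {δ, ε}: f^{-1}(U) = {j, k, l} ∉ τ_X ✗.
  U = {ε, ζ}: f^{-1}(U) = {j, k, m} ∉ τ_X ✗.
  U = {δ, ε, ζ}: f^{-1}(U) = {j, k, l, m} ∈ τ_X ✓.
Found U = {ε} with f^{-1}(U) = {j, k} not in τ_X. Therefore f is NOT continuous.


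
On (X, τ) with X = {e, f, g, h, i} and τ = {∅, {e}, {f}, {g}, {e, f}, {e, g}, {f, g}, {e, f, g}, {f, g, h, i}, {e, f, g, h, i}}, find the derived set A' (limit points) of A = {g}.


A' = {h, i}

For each x ∈ X, list the open sets U ∈ τ with x ∈ U, then check whether U ∩ (A ∖ {x}) ≠ ∅ for every such U.
  x = e: open {e} ∋ x has {e} ∩ (A ∖ {e}) = ∅, so x is NOT a limit point.
  x = f: open {f} ∋ x has {f} ∩ (A ∖ {f}) = ∅, so x is NOT a limit point.
  x = g: open {g} ∋ x has {g} ∩ (A ∖ {g}) = ∅, so x is NOT a limit point.
  x = h: opens ∋ x are {f, g, h, i}, {e, f, g, h, i}; each meets A ∖ {h}, so x IS a limit point.
  x = i: opens ∋ x are {f, g, h, i}, {e, f, g, h, i}; each meets A ∖ {i}, so x IS a limit point.
Collecting: A' = {h, i}.


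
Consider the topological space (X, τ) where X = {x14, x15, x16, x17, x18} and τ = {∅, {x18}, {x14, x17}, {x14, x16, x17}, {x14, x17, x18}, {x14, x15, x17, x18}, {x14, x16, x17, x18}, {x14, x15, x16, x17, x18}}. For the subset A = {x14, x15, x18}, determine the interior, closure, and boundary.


int(A) = {x18}, cl(A) = {x14, x15, x16, x17, x18}, ∂A = {x14, x15, x16, x17}.

Closed sets in (X, τ) are complements of opens:
  closed(X, τ) = {∅, {x15}, {x16}, {x15, x16}, {x15, x18}, {x15, x16, x18}, {x14, x15, x16, x17}, {x14, x15, x16, x17, x18}}.
int(A) = ⋃ {U ∈ τ : U ⊆ A}. Opens contained in A: ∅, {x18}.
Taking the union of these: int(A) = {x18}.
cl(A) = ⋂ {C closed : A ⊆ C}. Closed sets containing A: {x14, x15, x16, x17, x18}.
Intersecting these: cl(A) = {x14, x15, x16, x17, x18}.
∂A = cl(A) ∖ int(A) = {x14, x15, x16, x17, x18} ∖ {x18} = {x14, x15, x16, x17}.


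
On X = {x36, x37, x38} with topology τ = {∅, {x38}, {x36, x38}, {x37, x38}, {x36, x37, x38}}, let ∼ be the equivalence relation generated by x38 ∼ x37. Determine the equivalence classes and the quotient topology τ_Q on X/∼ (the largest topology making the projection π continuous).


X/∼ = {[x36], [x37=x38]}; |τ_Q| = 3.

Equivalence classes: [x36], [x37=x38].
Quotient map π: X → X/∼ sends x36 ↦ [x36], x37 ↦ [x37=x38], x38 ↦ [x37=x38].
For each subset V ⊆ X/∼, compute π^{-1}(V) ⊆ X and check whether π^{-1}(V) ∈ τ. V is open in τ_Q iff π^{-1}(V) ∈ τ.
  V = {}: π^{-1}(V) = ∅ ∈ τ ✓.
  V = {[x36]}: π^{-1}(V) = {x36} ∉ τ ✗.
  V = {[x37=x38]}: π^{-1}(V) = {x37, x38} ∈ τ ✓.
  V = {[x36], [x37=x38]}: π^{-1}(V) = {x36, x37, x38} ∈ τ ✓.
Open sets in the quotient: τ_Q = {{}, {[x37=x38]}, {[x36], [x37=x38]}} (3 elements).


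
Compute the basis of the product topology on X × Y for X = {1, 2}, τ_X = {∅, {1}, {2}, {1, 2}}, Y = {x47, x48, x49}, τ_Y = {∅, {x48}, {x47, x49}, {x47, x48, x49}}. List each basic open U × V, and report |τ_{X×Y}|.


Basis B = {∅ × ∅, {1} × {x48}, {2} × {x48}, {1} × {x47, x49}, {1, 2} × {x48}, {2} × {x47, x49}, {1} × {x47, x48, x49}, {2} × {x47, x48, x49}, {1, 2} × {x47, x49}, {1, 2} × {x47, x48, x49}}; |τ_{X×Y}| = 16.

Enumerate products U × V with U ∈ τ_X, V ∈ τ_Y (deduplicated):
  ∅ × ∅ = {} (∅)
  {1} × {x48} = {(1,x48)}
  {2} × {x48} = {(2,x48)}
  {1} × {x47, x49} = {(1,x47), (1,x49)}
  {1, 2} × {x48} = {(1,x48), (2,x48)}
  {2} × {x47, x49} = {(2,x47), (2,x49)}
  {1} × {x47, x48, x49} = {(1,x47), (1,x48), (1,x49)}
  {2} × {x47, x48, x49} = {(2,x47), (2,x48), (2,x49)}
  {1, 2} × {x47, x49} = {(1,x47), (1,x49), (2,x47), (2,x49)}
  {1, 2} × {x47, x48, x49} = {(1,x47), (1,x48), (1,x49), (2,x47), (2,x48), (2,x49)}
These 10 distinct sets form the basis B.
Close under arbitrary unions to get τ_{X×Y}; counting gives |τ_{X×Y}| = 16.


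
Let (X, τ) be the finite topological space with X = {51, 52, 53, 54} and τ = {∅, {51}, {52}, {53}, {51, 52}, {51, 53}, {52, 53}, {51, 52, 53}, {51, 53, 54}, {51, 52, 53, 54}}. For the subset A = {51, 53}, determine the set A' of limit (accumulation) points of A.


A' = {54}

For each x ∈ X, list the open sets U ∈ τ with x ∈ U, then check whether U ∩ (A ∖ {x}) ≠ ∅ for every such U.
  x = 51: open {51} ∋ x has {51} ∩ (A ∖ {51}) = ∅, so x is NOT a limit point.
  x = 52: open {52} ∋ x has {52} ∩ (A ∖ {52}) = ∅, so x is NOT a limit point.
  x = 53: open {53} ∋ x has {53} ∩ (A ∖ {53}) = ∅, so x is NOT a limit point.
  x = 54: opens ∋ x are {51, 53, 54}, {51, 52, 53, 54}; each meets A ∖ {54}, so x IS a limit point.
Collecting: A' = {54}.


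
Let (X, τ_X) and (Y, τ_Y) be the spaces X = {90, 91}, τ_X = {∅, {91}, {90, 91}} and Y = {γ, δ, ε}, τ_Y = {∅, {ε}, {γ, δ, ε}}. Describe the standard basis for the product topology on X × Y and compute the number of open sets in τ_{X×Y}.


Basis B = {∅ × ∅, {91} × {ε}, {90, 91} × {ε}, {91} × {γ, δ, ε}, {90, 91} × {γ, δ, ε}}; |τ_{X×Y}| = 6.

Enumerate products U × V with U ∈ τ_X, V ∈ τ_Y (deduplicated):
  ∅ × ∅ = {} (∅)
  {91} × {ε} = {(91,ε)}
  {90, 91} × {ε} = {(90,ε), (91,ε)}
  {91} × {γ, δ, ε} = {(91,γ), (91,δ), (91,ε)}
  {90, 91} × {γ, δ, ε} = {(90,γ), (90,δ), (90,ε), (91,γ), (91,δ), (91,ε)}
These 5 distinct sets form the basis B.
Close under arbitrary unions to get τ_{X×Y}; counting gives |τ_{X×Y}| = 6.


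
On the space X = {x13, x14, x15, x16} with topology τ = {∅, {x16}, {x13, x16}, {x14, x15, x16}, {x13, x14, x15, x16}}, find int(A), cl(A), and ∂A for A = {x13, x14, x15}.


int(A) = ∅, cl(A) = {x13, x14, x15}, ∂A = {x13, x14, x15}.

Closed sets in (X, τ) are complements of opens:
  closed(X, τ) = {∅, {x13}, {x14, x15}, {x13, x14, x15}, {x13, x14, x15, x16}}.
int(A) = ⋃ {U ∈ τ : U ⊆ A}. Opens contained in A: ∅.
Taking the union of these: int(A) = ∅.
cl(A) = ⋂ {C closed : A ⊆ C}. Closed sets containing A: {x13, x14, x15}, {x13, x14, x15, x16}.
Intersecting these: cl(A) = {x13, x14, x15}.
∂A = cl(A) ∖ int(A) = {x13, x14, x15} ∖ ∅ = {x13, x14, x15}.


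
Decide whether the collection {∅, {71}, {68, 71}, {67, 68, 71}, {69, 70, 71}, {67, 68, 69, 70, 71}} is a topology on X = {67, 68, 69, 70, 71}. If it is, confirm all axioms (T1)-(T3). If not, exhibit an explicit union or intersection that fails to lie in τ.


τ is NOT a topology on X.

Axiom (T1): ∅ ∈ τ? Yes; X ∈ τ? Yes.
Axiom (T2/T3): check pairwise unions and intersections of members of τ.
Counterexample for (T2): {68, 71} ∪ {69, 70, 71} = {68, 69, 70, 71} ∉ τ. Therefore τ is NOT a topology.


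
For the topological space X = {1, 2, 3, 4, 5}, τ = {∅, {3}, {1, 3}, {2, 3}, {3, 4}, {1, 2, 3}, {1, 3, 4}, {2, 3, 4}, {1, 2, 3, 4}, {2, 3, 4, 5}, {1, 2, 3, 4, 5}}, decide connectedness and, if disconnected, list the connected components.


(X, τ) is connected.

Find clopen sets (U ∈ τ with X ∖ U ∈ τ):
  U = ∅, X ∖ U = {1, 2, 3, 4, 5} — both open, so U is clopen.
  U = {1, 2, 3, 4, 5}, X ∖ U = ∅ — both open, so U is clopen.
Only trivial clopens (∅ and X) exist, so (X, τ) is connected.
Compute connected components by grouping points that agree on all clopens:
  component: {1, 2, 3, 4, 5}


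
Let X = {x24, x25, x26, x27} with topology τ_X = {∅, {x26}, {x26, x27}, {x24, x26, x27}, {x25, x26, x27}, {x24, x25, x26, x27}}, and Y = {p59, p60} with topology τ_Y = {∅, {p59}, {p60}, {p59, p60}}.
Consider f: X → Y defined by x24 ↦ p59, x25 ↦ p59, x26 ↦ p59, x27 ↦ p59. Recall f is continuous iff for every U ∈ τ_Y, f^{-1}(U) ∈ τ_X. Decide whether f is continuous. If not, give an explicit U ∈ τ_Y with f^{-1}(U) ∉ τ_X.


f IS continuous.

Compute f^{-1}(U) for each U ∈ τ_Y:
  U = ∅: f^{-1}(U) = ∅ ∈ τ_X ✓.
  U = {p59}: f^{-1}(U) = {x24, x25, x26, x27} ∈ τ_X ✓.
  U = {p60}: f^{-1}(U) = ∅ ∈ τ_X ✓.
  U = {p59, p60}: f^{-1}(U) = {x24, x25, x26, x27} ∈ τ_X ✓.
Every preimage lies in τ_X, so f IS continuous.


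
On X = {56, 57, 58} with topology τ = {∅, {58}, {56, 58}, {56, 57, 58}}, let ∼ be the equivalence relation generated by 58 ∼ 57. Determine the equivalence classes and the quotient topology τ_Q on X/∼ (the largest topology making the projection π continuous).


X/∼ = {[56], [57=58]}; |τ_Q| = 2.

Equivalence classes: [56], [57=58].
Quotient map π: X → X/∼ sends 56 ↦ [56], 57 ↦ [57=58], 58 ↦ [57=58].
For each subset V ⊆ X/∼, compute π^{-1}(V) ⊆ X and check whether π^{-1}(V) ∈ τ. V is open in τ_Q iff π^{-1}(V) ∈ τ.
  V = {}: π^{-1}(V) = ∅ ∈ τ ✓.
  V = {[56]}: π^{-1}(V) = {56} ∉ τ ✗.
  V = {[57=58]}: π^{-1}(V) = {57, 58} ∉ τ ✗.
  V = {[56], [57=58]}: π^{-1}(V) = {56, 57, 58} ∈ τ ✓.
Open sets in the quotient: τ_Q = {{}, {[56], [57=58]}} (2 elements).


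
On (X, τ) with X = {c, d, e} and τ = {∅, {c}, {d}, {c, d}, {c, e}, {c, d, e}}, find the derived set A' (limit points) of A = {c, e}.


A' = {e}

For each x ∈ X, list the open sets U ∈ τ with x ∈ U, then check whether U ∩ (A ∖ {x}) ≠ ∅ for every such U.
  x = c: open {c} ∋ x has {c} ∩ (A ∖ {c}) = ∅, so x is NOT a limit point.
  x = d: open {d} ∋ x has {d} ∩ (A ∖ {d}) = ∅, so x is NOT a limit point.
  x = e: opens ∋ x are {c, e}, {c, d, e}; each meets A ∖ {e}, so x IS a limit point.
Collecting: A' = {e}.


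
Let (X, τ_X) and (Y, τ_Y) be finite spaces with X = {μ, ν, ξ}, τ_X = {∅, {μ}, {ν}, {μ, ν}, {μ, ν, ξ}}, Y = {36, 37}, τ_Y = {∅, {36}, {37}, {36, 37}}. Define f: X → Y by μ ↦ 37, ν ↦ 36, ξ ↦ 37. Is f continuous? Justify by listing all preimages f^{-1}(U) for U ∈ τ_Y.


f is NOT continuous.

Compute f^{-1}(U) for each U ∈ τ_Y:
  U = ∅: f^{-1}(U) = ∅ ∈ τ_X ✓.
  U = {36}: f^{-1}(U) = {ν} ∈ τ_X ✓.
  U = {37}: f^{-1}(U) = {μ, ξ} ∉ τ_X ✗.
  U = {36, 37}: f^{-1}(U) = {μ, ν, ξ} ∈ τ_X ✓.
Found U = {37} with f^{-1}(U) = {μ, ξ} not in τ_X. Therefore f is NOT continuous.


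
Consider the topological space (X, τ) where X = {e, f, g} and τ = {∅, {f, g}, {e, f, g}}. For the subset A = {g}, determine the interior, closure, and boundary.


int(A) = ∅, cl(A) = {e, f, g}, ∂A = {e, f, g}.

Closed sets in (X, τ) are complements of opens:
  closed(X, τ) = {∅, {e}, {e, f, g}}.
int(A) = ⋃ {U ∈ τ : U ⊆ A}. Opens contained in A: ∅.
Taking the union of these: int(A) = ∅.
cl(A) = ⋂ {C closed : A ⊆ C}. Closed sets containing A: {e, f, g}.
Intersecting these: cl(A) = {e, f, g}.
∂A = cl(A) ∖ int(A) = {e, f, g} ∖ ∅ = {e, f, g}.


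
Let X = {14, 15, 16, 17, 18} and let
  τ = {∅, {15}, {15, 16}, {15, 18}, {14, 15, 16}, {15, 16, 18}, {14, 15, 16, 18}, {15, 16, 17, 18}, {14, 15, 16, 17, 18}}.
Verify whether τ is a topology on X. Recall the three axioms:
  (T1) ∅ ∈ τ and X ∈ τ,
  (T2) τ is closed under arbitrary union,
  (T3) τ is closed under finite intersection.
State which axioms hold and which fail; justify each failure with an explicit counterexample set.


τ IS a topology on X.

Axiom (T1): ∅ ∈ τ? Yes; X ∈ τ? Yes.
Axiom (T2/T3): check pairwise unions and intersections of members of τ.
All pairwise intersections and unions checked — each lies in τ. Therefore τ satisfies (T1), (T2), (T3): it IS a topology on X.


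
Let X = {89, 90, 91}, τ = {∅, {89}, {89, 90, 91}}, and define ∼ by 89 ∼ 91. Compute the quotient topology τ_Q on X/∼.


X/∼ = {[89=91], [90]}; |τ_Q| = 2.

Equivalence classes: [89=91], [90].
Quotient map π: X → X/∼ sends 89 ↦ [89=91], 90 ↦ [90], 91 ↦ [89=91].
For each subset V ⊆ X/∼, compute π^{-1}(V) ⊆ X and check whether π^{-1}(V) ∈ τ. V is open in τ_Q iff π^{-1}(V) ∈ τ.
  V = {}: π^{-1}(V) = ∅ ∈ τ ✓.
  V = {[89=91]}: π^{-1}(V) = {89, 91} ∉ τ ✗.
  V = {[90]}: π^{-1}(V) = {90} ∉ τ ✗.
  V = {[89=91], [90]}: π^{-1}(V) = {89, 90, 91} ∈ τ ✓.
Open sets in the quotient: τ_Q = {{}, {[89=91], [90]}} (2 elements).


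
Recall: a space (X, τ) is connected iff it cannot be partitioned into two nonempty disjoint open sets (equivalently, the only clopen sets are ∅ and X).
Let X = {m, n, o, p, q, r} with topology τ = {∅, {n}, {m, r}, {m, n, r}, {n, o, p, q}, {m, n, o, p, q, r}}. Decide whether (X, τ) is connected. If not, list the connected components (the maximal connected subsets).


(X, τ) is disconnected; components = [{m, r}, {n, o, p, q}].

Find clopen sets (U ∈ τ with X ∖ U ∈ τ):
  U = ∅, X ∖ U = {m, n, o, p, q, r} — both open, so U is clopen.
  U = {m, r}, X ∖ U = {n, o, p, q} — both open, so U is clopen.
  U = {n, o, p, q}, X ∖ U = {m, r} — both open, so U is clopen.
  U = {m, n, o, p, q, r}, X ∖ U = ∅ — both open, so U is clopen.
Nontrivial clopen(s) exist: e.g. {n, o, p, q}. So (X, τ) is disconnected.
Compute connected components by grouping points that agree on all clopens:
  component: {m, r}
  component: {n, o, p, q}


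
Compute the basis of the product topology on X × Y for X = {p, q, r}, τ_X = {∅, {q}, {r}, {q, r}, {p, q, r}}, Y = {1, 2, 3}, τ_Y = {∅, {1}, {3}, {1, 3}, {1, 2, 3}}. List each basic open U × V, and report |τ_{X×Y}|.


Basis B = {∅ × ∅, {q} × {1}, {q} × {3}, {r} × {1}, {r} × {3}, {q} × {1, 3}, {q, r} × {1}, {q, r} × {3}, {r} × {1, 3}, {p, q, r} × {1}, {p, q, r} × {3}, {q} × {1, 2, 3}, {r} × {1, 2, 3}, {q, r} × {1, 3}, {p, q, r} × {1, 3}, {q, r} × {1, 2, 3}, {p, q, r} × {1, 2, 3}}; |τ_{X×Y}| = 48.

Enumerate products U × V with U ∈ τ_X, V ∈ τ_Y (deduplicated):
  ∅ × ∅ = {} (∅)
  {q} × {1} = {(q,1)}
  {q} × {3} = {(q,3)}
  {r} × {1} = {(r,1)}
  {r} × {3} = {(r,3)}
  {q} × {1, 3} = {(q,1), (q,3)}
  {q, r} × {1} = {(q,1), (r,1)}
  {q, r} × {3} = {(q,3), (r,3)}
  {r} × {1, 3} = {(r,1), (r,3)}
  {p, q, r} × {1} = {(p,1), (q,1), (r,1)}
  {p, q, r} × {3} = {(p,3), (q,3), (r,3)}
  {q} × {1, 2, 3} = {(q,1), (q,2), (q,3)}
  {r} × {1, 2, 3} = {(r,1), (r,2), (r,3)}
  {q, r} × {1, 3} = {(q,1), (q,3), (r,1), (r,3)}
  {p, q, r} × {1, 3} = {(p,1), (p,3), (q,1), (q,3), (r,1), (r,3)}
  {q, r} × {1, 2, 3} = {(q,1), (q,2), (q,3), (r,1), (r,2), (r,3)}
  {p, q, r} × {1, 2, 3} = {(p,1), (p,2), (p,3), (q,1), (q,2), (q,3), (r,1), (r,2), (r,3)}
These 17 distinct sets form the basis B.
Close under arbitrary unions to get τ_{X×Y}; counting gives |τ_{X×Y}| = 48.


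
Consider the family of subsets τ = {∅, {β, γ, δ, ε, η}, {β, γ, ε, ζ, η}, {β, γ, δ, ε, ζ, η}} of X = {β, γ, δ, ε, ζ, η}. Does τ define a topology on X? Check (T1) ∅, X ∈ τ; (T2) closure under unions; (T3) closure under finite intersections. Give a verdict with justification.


τ is NOT a topology on X.

Axiom (T1): ∅ ∈ τ? Yes; X ∈ τ? Yes.
Axiom (T2/T3): check pairwise unions and intersections of members of τ.
Counterexample for (T3): {β, γ, δ, ε, η} ∩ {β, γ, ε, ζ, η} = {β, γ, ε, η} ∉ τ. Therefore τ is NOT a topology.


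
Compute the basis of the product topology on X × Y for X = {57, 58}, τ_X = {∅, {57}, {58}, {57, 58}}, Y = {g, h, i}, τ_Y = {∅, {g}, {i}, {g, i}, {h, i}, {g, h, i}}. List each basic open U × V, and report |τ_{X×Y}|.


Basis B = {∅ × ∅, {57} × {g}, {57} × {i}, {58} × {g}, {58} × {i}, {57} × {g, i}, {57, 58} × {g}, {57} × {h, i}, {57, 58} × {i}, {58} × {g, i}, {58} × {h, i}, {57} × {g, h, i}, {58} × {g, h, i}, {57, 58} × {g, i}, {57, 58} × {h, i}, {57, 58} × {g, h, i}}; |τ_{X×Y}| = 36.

Enumerate products U × V with U ∈ τ_X, V ∈ τ_Y (deduplicated):
  ∅ × ∅ = {} (∅)
  {57} × {g} = {(57,g)}
  {57} × {i} = {(57,i)}
  {58} × {g} = {(58,g)}
  {58} × {i} = {(58,i)}
  {57} × {g, i} = {(57,g), (57,i)}
  {57, 58} × {g} = {(57,g), (58,g)}
  {57} × {h, i} = {(57,h), (57,i)}
  {57, 58} × {i} = {(57,i), (58,i)}
  {58} × {g, i} = {(58,g), (58,i)}
  {58} × {h, i} = {(58,h), (58,i)}
  {57} × {g, h, i} = {(57,g), (57,h), (57,i)}
  {58} × {g, h, i} = {(58,g), (58,h), (58,i)}
  {57, 58} × {g, i} = {(57,g), (57,i), (58,g), (58,i)}
  {57, 58} × {h, i} = {(57,h), (57,i), (58,h), (58,i)}
  {57, 58} × {g, h, i} = {(57,g), (57,h), (57,i), (58,g), (58,h), (58,i)}
These 16 distinct sets form the basis B.
Close under arbitrary unions to get τ_{X×Y}; counting gives |τ_{X×Y}| = 36.


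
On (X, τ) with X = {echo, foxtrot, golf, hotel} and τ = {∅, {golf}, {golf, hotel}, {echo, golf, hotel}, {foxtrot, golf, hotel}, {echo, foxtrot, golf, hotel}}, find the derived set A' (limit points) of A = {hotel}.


A' = {echo, foxtrot}

For each x ∈ X, list the open sets U ∈ τ with x ∈ U, then check whether U ∩ (A ∖ {x}) ≠ ∅ for every such U.
  x = echo: opens ∋ x are {echo, golf, hotel}, {echo, foxtrot, golf, hotel}; each meets A ∖ {echo}, so x IS a limit point.
  x = foxtrot: opens ∋ x are {foxtrot, golf, hotel}, {echo, foxtrot, golf, hotel}; each meets A ∖ {foxtrot}, so x IS a limit point.
  x = golf: open {golf} ∋ x has {golf} ∩ (A ∖ {golf}) = ∅, so x is NOT a limit point.
  x = hotel: open {golf, hotel} ∋ x has {golf, hotel} ∩ (A ∖ {hotel}) = ∅, so x is NOT a limit point.
Collecting: A' = {echo, foxtrot}.


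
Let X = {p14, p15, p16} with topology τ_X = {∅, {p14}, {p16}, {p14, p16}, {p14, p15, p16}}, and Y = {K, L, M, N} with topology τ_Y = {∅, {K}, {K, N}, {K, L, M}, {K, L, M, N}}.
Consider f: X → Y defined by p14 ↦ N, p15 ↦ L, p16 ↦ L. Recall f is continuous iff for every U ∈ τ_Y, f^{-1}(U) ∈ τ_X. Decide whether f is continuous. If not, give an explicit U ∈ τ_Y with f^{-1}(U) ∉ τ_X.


f is NOT continuous.

Compute f^{-1}(U) for each U ∈ τ_Y:
  U = ∅: f^{-1}(U) = ∅ ∈ τ_X ✓.
  U = {K}: f^{-1}(U) = ∅ ∈ τ_X ✓.
  U = {K, N}: f^{-1}(U) = {p14} ∈ τ_X ✓.
  U = {K, L, M}: f^{-1}(U) = {p15, p16} ∉ τ_X ✗.
  U = {K, L, M, N}: f^{-1}(U) = {p14, p15, p16} ∈ τ_X ✓.
Found U = {K, L, M} with f^{-1}(U) = {p15, p16} not in τ_X. Therefore f is NOT continuous.


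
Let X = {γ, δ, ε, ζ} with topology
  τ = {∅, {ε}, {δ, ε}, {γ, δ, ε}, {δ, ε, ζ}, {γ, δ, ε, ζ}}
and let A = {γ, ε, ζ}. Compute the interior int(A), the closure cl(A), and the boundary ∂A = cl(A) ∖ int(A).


int(A) = {ε}, cl(A) = {γ, δ, ε, ζ}, ∂A = {γ, δ, ζ}.

Closed sets in (X, τ) are complements of opens:
  closed(X, τ) = {∅, {γ}, {ζ}, {γ, ζ}, {γ, δ, ζ}, {γ, δ, ε, ζ}}.
int(A) = ⋃ {U ∈ τ : U ⊆ A}. Opens contained in A: ∅, {ε}.
Taking the union of these: int(A) = {ε}.
cl(A) = ⋂ {C closed : A ⊆ C}. Closed sets containing A: {γ, δ, ε, ζ}.
Intersecting these: cl(A) = {γ, δ, ε, ζ}.
∂A = cl(A) ∖ int(A) = {γ, δ, ε, ζ} ∖ {ε} = {γ, δ, ζ}.


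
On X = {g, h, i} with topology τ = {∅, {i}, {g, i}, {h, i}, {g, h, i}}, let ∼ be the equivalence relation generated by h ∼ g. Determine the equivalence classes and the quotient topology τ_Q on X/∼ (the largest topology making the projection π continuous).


X/∼ = {[g=h], [i]}; |τ_Q| = 3.

Equivalence classes: [g=h], [i].
Quotient map π: X → X/∼ sends g ↦ [g=h], h ↦ [g=h], i ↦ [i].
For each subset V ⊆ X/∼, compute π^{-1}(V) ⊆ X and check whether π^{-1}(V) ∈ τ. V is open in τ_Q iff π^{-1}(V) ∈ τ.
  V = {}: π^{-1}(V) = ∅ ∈ τ ✓.
  V = {[g=h]}: π^{-1}(V) = {g, h} ∉ τ ✗.
  V = {[i]}: π^{-1}(V) = {i} ∈ τ ✓.
  V = {[g=h], [i]}: π^{-1}(V) = {g, h, i} ∈ τ ✓.
Open sets in the quotient: τ_Q = {{}, {[i]}, {[g=h], [i]}} (3 elements).


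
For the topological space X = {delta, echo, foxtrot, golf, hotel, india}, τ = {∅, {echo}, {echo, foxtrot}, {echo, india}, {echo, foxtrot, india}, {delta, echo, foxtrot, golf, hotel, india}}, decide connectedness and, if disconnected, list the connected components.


(X, τ) is connected.

Find clopen sets (U ∈ τ with X ∖ U ∈ τ):
  U = ∅, X ∖ U = {delta, echo, foxtrot, golf, hotel, india} — both open, so U is clopen.
  U = {delta, echo, foxtrot, golf, hotel, india}, X ∖ U = ∅ — both open, so U is clopen.
Only trivial clopens (∅ and X) exist, so (X, τ) is connected.
Compute connected components by grouping points that agree on all clopens:
  component: {delta, echo, foxtrot, golf, hotel, india}


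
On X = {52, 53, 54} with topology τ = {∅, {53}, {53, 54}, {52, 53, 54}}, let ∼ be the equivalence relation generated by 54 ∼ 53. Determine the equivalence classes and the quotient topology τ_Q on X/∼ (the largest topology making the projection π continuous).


X/∼ = {[52], [53=54]}; |τ_Q| = 3.

Equivalence classes: [52], [53=54].
Quotient map π: X → X/∼ sends 52 ↦ [52], 53 ↦ [53=54], 54 ↦ [53=54].
For each subset V ⊆ X/∼, compute π^{-1}(V) ⊆ X and check whether π^{-1}(V) ∈ τ. V is open in τ_Q iff π^{-1}(V) ∈ τ.
  V = {}: π^{-1}(V) = ∅ ∈ τ ✓.
  V = {[52]}: π^{-1}(V) = {52} ∉ τ ✗.
  V = {[53=54]}: π^{-1}(V) = {53, 54} ∈ τ ✓.
  V = {[52], [53=54]}: π^{-1}(V) = {52, 53, 54} ∈ τ ✓.
Open sets in the quotient: τ_Q = {{}, {[53=54]}, {[52], [53=54]}} (3 elements).


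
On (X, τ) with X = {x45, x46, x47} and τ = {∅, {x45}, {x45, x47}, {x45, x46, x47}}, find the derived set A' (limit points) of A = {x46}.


A' = ∅

For each x ∈ X, list the open sets U ∈ τ with x ∈ U, then check whether U ∩ (A ∖ {x}) ≠ ∅ for every such U.
  x = x45: open {x45} ∋ x has {x45} ∩ (A ∖ {x45}) = ∅, so x is NOT a limit point.
  x = x46: open {x45, x46, x47} ∋ x has {x45, x46, x47} ∩ (A ∖ {x46}) = ∅, so x is NOT a limit point.
  x = x47: open {x45, x47} ∋ x has {x45, x47} ∩ (A ∖ {x47}) = ∅, so x is NOT a limit point.
Collecting: A' = ∅.


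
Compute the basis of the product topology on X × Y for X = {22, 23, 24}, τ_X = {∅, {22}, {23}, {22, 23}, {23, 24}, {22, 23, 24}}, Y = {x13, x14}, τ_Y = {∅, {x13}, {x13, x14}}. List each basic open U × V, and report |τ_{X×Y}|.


Basis B = {∅ × ∅, {22} × {x13}, {23} × {x13}, {22} × {x13, x14}, {22, 23} × {x13}, {23} × {x13, x14}, {23, 24} × {x13}, {22, 23, 24} × {x13}, {22, 23} × {x13, x14}, {23, 24} × {x13, x14}, {22, 23, 24} × {x13, x14}}; |τ_{X×Y}| = 18.

Enumerate products U × V with U ∈ τ_X, V ∈ τ_Y (deduplicated):
  ∅ × ∅ = {} (∅)
  {22} × {x13} = {(22,x13)}
  {23} × {x13} = {(23,x13)}
  {22} × {x13, x14} = {(22,x13), (22,x14)}
  {22, 23} × {x13} = {(22,x13), (23,x13)}
  {23} × {x13, x14} = {(23,x13), (23,x14)}
  {23, 24} × {x13} = {(23,x13), (24,x13)}
  {22, 23, 24} × {x13} = {(22,x13), (23,x13), (24,x13)}
  {22, 23} × {x13, x14} = {(22,x13), (22,x14), (23,x13), (23,x14)}
  {23, 24} × {x13, x14} = {(23,x13), (23,x14), (24,x13), (24,x14)}
  {22, 23, 24} × {x13, x14} = {(22,x13), (22,x14), (23,x13), (23,x14), (24,x13), (24,x14)}
These 11 distinct sets form the basis B.
Close under arbitrary unions to get τ_{X×Y}; counting gives |τ_{X×Y}| = 18.


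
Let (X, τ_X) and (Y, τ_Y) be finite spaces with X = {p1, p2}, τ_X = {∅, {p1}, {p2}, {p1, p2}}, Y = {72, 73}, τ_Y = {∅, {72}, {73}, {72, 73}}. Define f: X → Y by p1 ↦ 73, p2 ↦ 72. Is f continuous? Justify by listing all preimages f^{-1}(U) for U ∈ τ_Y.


f IS continuous.

Compute f^{-1}(U) for each U ∈ τ_Y:
  U = ∅: f^{-1}(U) = ∅ ∈ τ_X ✓.
  U = {72}: f^{-1}(U) = {p2} ∈ τ_X ✓.
  U = {73}: f^{-1}(U) = {p1} ∈ τ_X ✓.
  U = {72, 73}: f^{-1}(U) = {p1, p2} ∈ τ_X ✓.
Every preimage lies in τ_X, so f IS continuous.


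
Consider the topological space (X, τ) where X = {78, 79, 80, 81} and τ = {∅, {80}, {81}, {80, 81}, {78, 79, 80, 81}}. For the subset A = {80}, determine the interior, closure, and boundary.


int(A) = {80}, cl(A) = {78, 79, 80}, ∂A = {78, 79}.

Closed sets in (X, τ) are complements of opens:
  closed(X, τ) = {∅, {78, 79}, {78, 79, 80}, {78, 79, 81}, {78, 79, 80, 81}}.
int(A) = ⋃ {U ∈ τ : U ⊆ A}. Opens contained in A: ∅, {80}.
Taking the union of these: int(A) = {80}.
cl(A) = ⋂ {C closed : A ⊆ C}. Closed sets containing A: {78, 79, 80}, {78, 79, 80, 81}.
Intersecting these: cl(A) = {78, 79, 80}.
∂A = cl(A) ∖ int(A) = {78, 79, 80} ∖ {80} = {78, 79}.
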